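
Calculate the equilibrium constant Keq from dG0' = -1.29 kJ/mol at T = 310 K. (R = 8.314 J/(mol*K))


Keq = exp(-dG0 * 1000 / (R * T))
Keq = exp(-(-1.29) * 1000 / (8.314 * 310))
Keq = 1.6496

1.6496


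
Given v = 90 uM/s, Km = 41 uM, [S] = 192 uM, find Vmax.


Vmax = v * (Km + [S]) / [S]
Vmax = 90 * (41 + 192) / 192
Vmax = 109.2188 uM/s

109.2188 uM/s


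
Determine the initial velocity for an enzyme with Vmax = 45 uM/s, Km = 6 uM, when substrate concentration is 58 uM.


v = Vmax * [S] / (Km + [S])
v = 45 * 58 / (6 + 58)
v = 40.7812 uM/s

40.7812 uM/s


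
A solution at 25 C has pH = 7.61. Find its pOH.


pOH = 14 - pH
pOH = 14 - 7.61
pOH = 6.39

6.39


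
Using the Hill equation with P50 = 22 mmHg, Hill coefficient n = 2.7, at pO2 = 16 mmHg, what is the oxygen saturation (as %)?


Y = pO2^n / (P50^n + pO2^n)
Y = 16^2.7 / (22^2.7 + 16^2.7)
Y = 29.74%

29.74%


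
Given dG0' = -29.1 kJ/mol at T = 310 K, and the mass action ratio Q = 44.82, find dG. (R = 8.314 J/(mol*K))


dG = dG0' + RT * ln(Q) / 1000
dG = -29.1 + 8.314 * 310 * ln(44.82) / 1000
dG = -19.2993 kJ/mol

-19.2993 kJ/mol


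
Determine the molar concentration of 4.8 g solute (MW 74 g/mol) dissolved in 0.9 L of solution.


C = (mass / MW) / volume
C = (4.8 / 74) / 0.9
C = 0.0721 M

0.0721 M


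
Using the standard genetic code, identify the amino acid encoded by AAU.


Standard genetic code lookup.
Codon AAU -> Asn

Asn


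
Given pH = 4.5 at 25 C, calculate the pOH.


pOH = 14 - pH
pOH = 14 - 4.5
pOH = 9.5

9.5


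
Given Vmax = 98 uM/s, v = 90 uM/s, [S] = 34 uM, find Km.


Km = [S] * (Vmax - v) / v
Km = 34 * (98 - 90) / 90
Km = 3.0222 uM

3.0222 uM


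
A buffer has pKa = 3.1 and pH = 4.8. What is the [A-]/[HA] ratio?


[A-]/[HA] = 10^(pH - pKa)
= 10^(4.8 - 3.1)
= 50.1187

50.1187


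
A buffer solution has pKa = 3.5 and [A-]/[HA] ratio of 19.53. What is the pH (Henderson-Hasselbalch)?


pH = pKa + log10([A-]/[HA])
pH = 3.5 + log10(19.53)
pH = 4.7907

4.7907


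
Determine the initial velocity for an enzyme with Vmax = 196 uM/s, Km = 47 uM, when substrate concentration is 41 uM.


v = Vmax * [S] / (Km + [S])
v = 196 * 41 / (47 + 41)
v = 91.3182 uM/s

91.3182 uM/s


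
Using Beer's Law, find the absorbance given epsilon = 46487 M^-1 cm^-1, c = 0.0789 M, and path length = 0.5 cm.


A = epsilon * c * l
A = 46487 * 0.0789 * 0.5
A = 1833.9121

1833.9121


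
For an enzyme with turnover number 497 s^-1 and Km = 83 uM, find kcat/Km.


Catalytic efficiency = kcat / Km
= 497 / 83
= 5.988 uM^-1*s^-1

5.988 uM^-1*s^-1


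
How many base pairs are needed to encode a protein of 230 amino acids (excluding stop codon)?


Each amino acid = 1 codon = 3 bp
bp = 230 * 3 = 690 bp

690 bp


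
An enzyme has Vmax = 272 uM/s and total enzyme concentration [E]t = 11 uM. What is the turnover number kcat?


kcat = Vmax / [E]t
kcat = 272 / 11
kcat = 24.7273 s^-1

24.7273 s^-1


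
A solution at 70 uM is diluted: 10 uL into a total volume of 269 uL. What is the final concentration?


C2 = C1 * V1 / V2
C2 = 70 * 10 / 269
C2 = 2.6022 uM

2.6022 uM


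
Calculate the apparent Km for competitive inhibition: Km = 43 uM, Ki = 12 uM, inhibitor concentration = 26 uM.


Km_app = Km * (1 + [I]/Ki)
Km_app = 43 * (1 + 26/12)
Km_app = 136.1667 uM

136.1667 uM


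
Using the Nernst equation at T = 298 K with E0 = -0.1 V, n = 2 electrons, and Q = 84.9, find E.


E = E0 - (RT/nF) * ln(Q)
E = -0.1 - (8.314 * 298 / (2 * 96485)) * ln(84.9)
E = -0.157 V

-0.157 V


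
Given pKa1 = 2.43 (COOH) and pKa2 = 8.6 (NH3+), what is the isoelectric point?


pI = (pKa1 + pKa2) / 2
pI = (2.43 + 8.6) / 2
pI = 5.515

5.515


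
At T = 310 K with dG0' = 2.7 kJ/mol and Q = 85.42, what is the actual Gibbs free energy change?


dG = dG0' + RT * ln(Q) / 1000
dG = 2.7 + 8.314 * 310 * ln(85.42) / 1000
dG = 14.1629 kJ/mol

14.1629 kJ/mol


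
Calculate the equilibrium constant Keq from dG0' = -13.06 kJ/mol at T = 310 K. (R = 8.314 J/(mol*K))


Keq = exp(-dG0 * 1000 / (R * T))
Keq = exp(-(-13.06) * 1000 / (8.314 * 310))
Keq = 158.7356

158.7356


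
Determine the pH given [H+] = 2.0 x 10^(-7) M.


pH = -log10([H+])
pH = -log10(2.0 x 10^(-7))
pH = 6.699

6.699


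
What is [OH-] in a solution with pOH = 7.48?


[OH-] = 10^(-pOH)
[OH-] = 10^(-7.48)
[OH-] = 3.311e-08 M

3.311e-08 M


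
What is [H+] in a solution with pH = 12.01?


[H+] = 10^(-pH)
[H+] = 10^(-12.01)
[H+] = 9.772e-13 M

9.772e-13 M


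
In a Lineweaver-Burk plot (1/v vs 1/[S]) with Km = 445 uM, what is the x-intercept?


x-intercept = -1/Km
= -1/445
= -0.0022 1/uM

-0.0022 1/uM


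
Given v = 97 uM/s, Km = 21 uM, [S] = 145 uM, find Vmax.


Vmax = v * (Km + [S]) / [S]
Vmax = 97 * (21 + 145) / 145
Vmax = 111.0483 uM/s

111.0483 uM/s


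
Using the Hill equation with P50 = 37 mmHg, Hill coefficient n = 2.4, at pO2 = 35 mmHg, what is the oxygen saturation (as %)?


Y = pO2^n / (P50^n + pO2^n)
Y = 35^2.4 / (37^2.4 + 35^2.4)
Y = 46.67%

46.67%


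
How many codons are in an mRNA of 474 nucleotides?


codons = nucleotides / 3
codons = 474 / 3 = 158

158


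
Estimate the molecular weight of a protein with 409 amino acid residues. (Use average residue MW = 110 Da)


MW = n_residues * 110 Da
MW = 409 * 110
MW = 44990 Da

44990 Da


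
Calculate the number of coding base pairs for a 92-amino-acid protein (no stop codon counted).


Each amino acid = 1 codon = 3 bp
bp = 92 * 3 = 276 bp

276 bp


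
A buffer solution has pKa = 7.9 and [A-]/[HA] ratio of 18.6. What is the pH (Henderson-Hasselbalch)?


pH = pKa + log10([A-]/[HA])
pH = 7.9 + log10(18.6)
pH = 9.1695

9.1695


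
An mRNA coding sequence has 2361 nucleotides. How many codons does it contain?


codons = nucleotides / 3
codons = 2361 / 3 = 787

787


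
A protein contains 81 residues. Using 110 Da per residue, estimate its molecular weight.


MW = n_residues * 110 Da
MW = 81 * 110
MW = 8910 Da

8910 Da


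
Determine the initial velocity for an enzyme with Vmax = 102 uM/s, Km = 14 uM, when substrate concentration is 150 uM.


v = Vmax * [S] / (Km + [S])
v = 102 * 150 / (14 + 150)
v = 93.2927 uM/s

93.2927 uM/s


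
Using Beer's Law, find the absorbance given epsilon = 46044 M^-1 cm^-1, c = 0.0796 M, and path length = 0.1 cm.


A = epsilon * c * l
A = 46044 * 0.0796 * 0.1
A = 366.5102

366.5102


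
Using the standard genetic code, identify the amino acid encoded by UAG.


Standard genetic code lookup.
Codon UAG -> Stop

Stop


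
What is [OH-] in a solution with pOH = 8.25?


[OH-] = 10^(-pOH)
[OH-] = 10^(-8.25)
[OH-] = 5.623e-09 M

5.623e-09 M


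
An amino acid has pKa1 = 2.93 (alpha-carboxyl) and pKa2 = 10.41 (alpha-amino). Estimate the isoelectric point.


pI = (pKa1 + pKa2) / 2
pI = (2.93 + 10.41) / 2
pI = 6.67

6.67


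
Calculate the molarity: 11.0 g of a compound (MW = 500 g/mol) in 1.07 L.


C = (mass / MW) / volume
C = (11.0 / 500) / 1.07
C = 0.0206 M

0.0206 M


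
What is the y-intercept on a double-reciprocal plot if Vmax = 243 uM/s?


y-intercept = 1/Vmax
= 1/243
= 0.0041 s/uM

0.0041 s/uM


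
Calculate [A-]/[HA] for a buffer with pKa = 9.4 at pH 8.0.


[A-]/[HA] = 10^(pH - pKa)
= 10^(8.0 - 9.4)
= 0.0398

0.0398


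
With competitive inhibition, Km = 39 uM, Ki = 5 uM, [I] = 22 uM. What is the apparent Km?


Km_app = Km * (1 + [I]/Ki)
Km_app = 39 * (1 + 22/5)
Km_app = 210.6 uM

210.6 uM


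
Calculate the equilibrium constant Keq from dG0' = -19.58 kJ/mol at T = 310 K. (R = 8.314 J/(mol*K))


Keq = exp(-dG0 * 1000 / (R * T))
Keq = exp(-(-19.58) * 1000 / (8.314 * 310))
Keq = 1992.1701

1992.1701


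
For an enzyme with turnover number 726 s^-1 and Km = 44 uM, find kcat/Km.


Catalytic efficiency = kcat / Km
= 726 / 44
= 16.5 uM^-1*s^-1

16.5 uM^-1*s^-1


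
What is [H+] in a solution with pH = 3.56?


[H+] = 10^(-pH)
[H+] = 10^(-3.56)
[H+] = 2.754e-04 M

2.754e-04 M


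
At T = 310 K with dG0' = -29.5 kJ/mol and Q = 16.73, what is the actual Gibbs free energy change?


dG = dG0' + RT * ln(Q) / 1000
dG = -29.5 + 8.314 * 310 * ln(16.73) / 1000
dG = -22.2391 kJ/mol

-22.2391 kJ/mol


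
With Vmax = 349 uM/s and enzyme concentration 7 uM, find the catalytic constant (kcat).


kcat = Vmax / [E]t
kcat = 349 / 7
kcat = 49.8571 s^-1

49.8571 s^-1


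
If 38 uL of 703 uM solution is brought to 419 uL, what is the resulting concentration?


C2 = C1 * V1 / V2
C2 = 703 * 38 / 419
C2 = 63.7566 uM

63.7566 uM


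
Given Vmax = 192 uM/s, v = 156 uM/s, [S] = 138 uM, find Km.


Km = [S] * (Vmax - v) / v
Km = 138 * (192 - 156) / 156
Km = 31.8462 uM

31.8462 uM


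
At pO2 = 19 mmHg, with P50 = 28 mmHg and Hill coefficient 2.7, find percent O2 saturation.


Y = pO2^n / (P50^n + pO2^n)
Y = 19^2.7 / (28^2.7 + 19^2.7)
Y = 25.98%

25.98%


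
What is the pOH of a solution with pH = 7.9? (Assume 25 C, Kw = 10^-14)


pOH = 14 - pH
pOH = 14 - 7.9
pOH = 6.1

6.1


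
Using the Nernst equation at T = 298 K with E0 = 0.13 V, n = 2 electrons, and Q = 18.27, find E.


E = E0 - (RT/nF) * ln(Q)
E = 0.13 - (8.314 * 298 / (2 * 96485)) * ln(18.27)
E = 0.0927 V

0.0927 V


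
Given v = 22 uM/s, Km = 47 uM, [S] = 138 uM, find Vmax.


Vmax = v * (Km + [S]) / [S]
Vmax = 22 * (47 + 138) / 138
Vmax = 29.4928 uM/s

29.4928 uM/s


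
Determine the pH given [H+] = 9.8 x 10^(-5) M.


pH = -log10([H+])
pH = -log10(9.8 x 10^(-5))
pH = 4.0088

4.0088


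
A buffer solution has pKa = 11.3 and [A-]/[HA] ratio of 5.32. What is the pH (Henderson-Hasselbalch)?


pH = pKa + log10([A-]/[HA])
pH = 11.3 + log10(5.32)
pH = 12.0259

12.0259


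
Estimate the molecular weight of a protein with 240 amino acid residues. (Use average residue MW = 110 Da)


MW = n_residues * 110 Da
MW = 240 * 110
MW = 26400 Da

26400 Da


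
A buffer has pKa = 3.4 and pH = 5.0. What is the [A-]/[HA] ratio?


[A-]/[HA] = 10^(pH - pKa)
= 10^(5.0 - 3.4)
= 39.8107

39.8107


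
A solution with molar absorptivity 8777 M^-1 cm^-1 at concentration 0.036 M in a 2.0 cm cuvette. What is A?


A = epsilon * c * l
A = 8777 * 0.036 * 2.0
A = 631.944

631.944


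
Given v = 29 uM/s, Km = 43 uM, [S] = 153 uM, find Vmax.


Vmax = v * (Km + [S]) / [S]
Vmax = 29 * (43 + 153) / 153
Vmax = 37.1503 uM/s

37.1503 uM/s


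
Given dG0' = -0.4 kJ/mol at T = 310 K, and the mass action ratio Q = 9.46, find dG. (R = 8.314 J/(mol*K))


dG = dG0' + RT * ln(Q) / 1000
dG = -0.4 + 8.314 * 310 * ln(9.46) / 1000
dG = 5.3915 kJ/mol

5.3915 kJ/mol


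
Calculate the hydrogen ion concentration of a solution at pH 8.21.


[H+] = 10^(-pH)
[H+] = 10^(-8.21)
[H+] = 6.166e-09 M

6.166e-09 M


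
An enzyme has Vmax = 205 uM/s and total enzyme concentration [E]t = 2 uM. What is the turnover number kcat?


kcat = Vmax / [E]t
kcat = 205 / 2
kcat = 102.5 s^-1

102.5 s^-1


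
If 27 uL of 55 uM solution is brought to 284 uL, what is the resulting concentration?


C2 = C1 * V1 / V2
C2 = 55 * 27 / 284
C2 = 5.2289 uM

5.2289 uM


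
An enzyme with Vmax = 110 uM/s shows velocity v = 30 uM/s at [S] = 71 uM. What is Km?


Km = [S] * (Vmax - v) / v
Km = 71 * (110 - 30) / 30
Km = 189.3333 uM

189.3333 uM


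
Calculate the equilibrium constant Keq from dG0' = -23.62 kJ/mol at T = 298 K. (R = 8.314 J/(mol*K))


Keq = exp(-dG0 * 1000 / (R * T))
Keq = exp(-(-23.62) * 1000 / (8.314 * 298))
Keq = 13815.2341

13815.2341


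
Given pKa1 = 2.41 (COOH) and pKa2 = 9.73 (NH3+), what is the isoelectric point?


pI = (pKa1 + pKa2) / 2
pI = (2.41 + 9.73) / 2
pI = 6.07

6.07


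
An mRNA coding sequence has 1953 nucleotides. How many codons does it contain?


codons = nucleotides / 3
codons = 1953 / 3 = 651

651


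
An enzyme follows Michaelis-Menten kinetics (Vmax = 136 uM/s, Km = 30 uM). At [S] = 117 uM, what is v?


v = Vmax * [S] / (Km + [S])
v = 136 * 117 / (30 + 117)
v = 108.2449 uM/s

108.2449 uM/s


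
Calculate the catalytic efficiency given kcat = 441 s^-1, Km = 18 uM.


Catalytic efficiency = kcat / Km
= 441 / 18
= 24.5 uM^-1*s^-1

24.5 uM^-1*s^-1


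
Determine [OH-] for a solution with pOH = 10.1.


[OH-] = 10^(-pOH)
[OH-] = 10^(-10.1)
[OH-] = 7.943e-11 M

7.943e-11 M


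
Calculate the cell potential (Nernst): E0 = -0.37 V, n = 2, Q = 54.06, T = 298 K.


E = E0 - (RT/nF) * ln(Q)
E = -0.37 - (8.314 * 298 / (2 * 96485)) * ln(54.06)
E = -0.4212 V

-0.4212 V


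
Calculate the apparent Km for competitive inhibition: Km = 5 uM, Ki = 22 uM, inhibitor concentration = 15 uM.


Km_app = Km * (1 + [I]/Ki)
Km_app = 5 * (1 + 15/22)
Km_app = 8.4091 uM

8.4091 uM


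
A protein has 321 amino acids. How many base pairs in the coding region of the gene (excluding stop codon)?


Each amino acid = 1 codon = 3 bp
bp = 321 * 3 = 963 bp

963 bp


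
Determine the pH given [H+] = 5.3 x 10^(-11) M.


pH = -log10([H+])
pH = -log10(5.3 x 10^(-11))
pH = 10.2757

10.2757


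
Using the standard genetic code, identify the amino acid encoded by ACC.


Standard genetic code lookup.
Codon ACC -> Thr

Thr


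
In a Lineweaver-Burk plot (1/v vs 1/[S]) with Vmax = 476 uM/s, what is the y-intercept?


y-intercept = 1/Vmax
= 1/476
= 0.0021 s/uM

0.0021 s/uM


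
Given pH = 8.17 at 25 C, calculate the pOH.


pOH = 14 - pH
pOH = 14 - 8.17
pOH = 5.83

5.83


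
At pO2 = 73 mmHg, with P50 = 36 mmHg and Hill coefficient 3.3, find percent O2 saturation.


Y = pO2^n / (P50^n + pO2^n)
Y = 73^3.3 / (36^3.3 + 73^3.3)
Y = 91.16%

91.16%


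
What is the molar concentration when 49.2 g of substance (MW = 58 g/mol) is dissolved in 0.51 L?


C = (mass / MW) / volume
C = (49.2 / 58) / 0.51
C = 1.6633 M

1.6633 M


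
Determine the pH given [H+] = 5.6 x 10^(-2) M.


pH = -log10([H+])
pH = -log10(5.6 x 10^(-2))
pH = 1.2518

1.2518


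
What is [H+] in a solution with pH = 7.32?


[H+] = 10^(-pH)
[H+] = 10^(-7.32)
[H+] = 4.786e-08 M

4.786e-08 M


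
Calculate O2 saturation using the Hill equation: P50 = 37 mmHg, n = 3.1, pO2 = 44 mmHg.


Y = pO2^n / (P50^n + pO2^n)
Y = 44^3.1 / (37^3.1 + 44^3.1)
Y = 63.11%

63.11%


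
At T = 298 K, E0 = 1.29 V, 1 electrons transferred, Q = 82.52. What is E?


E = E0 - (RT/nF) * ln(Q)
E = 1.29 - (8.314 * 298 / (1 * 96485)) * ln(82.52)
E = 1.1767 V

1.1767 V


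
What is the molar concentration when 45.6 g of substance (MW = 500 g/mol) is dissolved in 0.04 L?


C = (mass / MW) / volume
C = (45.6 / 500) / 0.04
C = 2.28 M

2.28 M


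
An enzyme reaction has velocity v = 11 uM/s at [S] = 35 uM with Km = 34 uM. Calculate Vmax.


Vmax = v * (Km + [S]) / [S]
Vmax = 11 * (34 + 35) / 35
Vmax = 21.6857 uM/s

21.6857 uM/s


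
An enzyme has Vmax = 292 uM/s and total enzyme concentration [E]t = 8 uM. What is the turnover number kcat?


kcat = Vmax / [E]t
kcat = 292 / 8
kcat = 36.5 s^-1

36.5 s^-1


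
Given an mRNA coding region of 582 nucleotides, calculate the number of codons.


codons = nucleotides / 3
codons = 582 / 3 = 194

194


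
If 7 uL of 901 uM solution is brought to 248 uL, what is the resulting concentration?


C2 = C1 * V1 / V2
C2 = 901 * 7 / 248
C2 = 25.4315 uM

25.4315 uM


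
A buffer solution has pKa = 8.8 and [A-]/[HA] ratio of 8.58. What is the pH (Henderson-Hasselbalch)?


pH = pKa + log10([A-]/[HA])
pH = 8.8 + log10(8.58)
pH = 9.7335

9.7335


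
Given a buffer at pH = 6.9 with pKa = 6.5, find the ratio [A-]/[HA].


[A-]/[HA] = 10^(pH - pKa)
= 10^(6.9 - 6.5)
= 2.5119

2.5119


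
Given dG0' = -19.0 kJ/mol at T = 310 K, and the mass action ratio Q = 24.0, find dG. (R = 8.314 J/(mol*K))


dG = dG0' + RT * ln(Q) / 1000
dG = -19.0 + 8.314 * 310 * ln(24.0) / 1000
dG = -10.8091 kJ/mol

-10.8091 kJ/mol


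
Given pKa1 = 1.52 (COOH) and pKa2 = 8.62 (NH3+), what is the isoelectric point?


pI = (pKa1 + pKa2) / 2
pI = (1.52 + 8.62) / 2
pI = 5.07

5.07


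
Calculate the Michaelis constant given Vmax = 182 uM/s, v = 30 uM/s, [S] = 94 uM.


Km = [S] * (Vmax - v) / v
Km = 94 * (182 - 30) / 30
Km = 476.2667 uM

476.2667 uM


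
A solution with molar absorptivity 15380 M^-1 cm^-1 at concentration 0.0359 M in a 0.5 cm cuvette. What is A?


A = epsilon * c * l
A = 15380 * 0.0359 * 0.5
A = 276.071

276.071


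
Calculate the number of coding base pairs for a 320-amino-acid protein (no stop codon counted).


Each amino acid = 1 codon = 3 bp
bp = 320 * 3 = 960 bp

960 bp


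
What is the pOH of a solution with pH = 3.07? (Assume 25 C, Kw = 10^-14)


pOH = 14 - pH
pOH = 14 - 3.07
pOH = 10.93

10.93


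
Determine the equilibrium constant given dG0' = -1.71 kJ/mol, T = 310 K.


Keq = exp(-dG0 * 1000 / (R * T))
Keq = exp(-(-1.71) * 1000 / (8.314 * 310))
Keq = 1.9415

1.9415


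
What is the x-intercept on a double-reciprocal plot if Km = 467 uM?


x-intercept = -1/Km
= -1/467
= -0.0021 1/uM

-0.0021 1/uM


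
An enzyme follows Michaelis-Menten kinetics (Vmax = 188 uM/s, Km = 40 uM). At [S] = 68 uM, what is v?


v = Vmax * [S] / (Km + [S])
v = 188 * 68 / (40 + 68)
v = 118.3704 uM/s

118.3704 uM/s


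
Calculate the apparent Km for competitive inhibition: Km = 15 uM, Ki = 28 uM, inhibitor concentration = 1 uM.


Km_app = Km * (1 + [I]/Ki)
Km_app = 15 * (1 + 1/28)
Km_app = 15.5357 uM

15.5357 uM


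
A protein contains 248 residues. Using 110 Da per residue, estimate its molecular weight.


MW = n_residues * 110 Da
MW = 248 * 110
MW = 27280 Da

27280 Da


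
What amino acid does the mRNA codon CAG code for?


Standard genetic code lookup.
Codon CAG -> Gln

Gln


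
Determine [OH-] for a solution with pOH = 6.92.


[OH-] = 10^(-pOH)
[OH-] = 10^(-6.92)
[OH-] = 1.202e-07 M

1.202e-07 M


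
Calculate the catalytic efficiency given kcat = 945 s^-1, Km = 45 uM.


Catalytic efficiency = kcat / Km
= 945 / 45
= 21.0 uM^-1*s^-1

21.0 uM^-1*s^-1


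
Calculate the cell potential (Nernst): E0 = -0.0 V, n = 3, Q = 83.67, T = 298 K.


E = E0 - (RT/nF) * ln(Q)
E = -0.0 - (8.314 * 298 / (3 * 96485)) * ln(83.67)
E = -0.0379 V

-0.0379 V


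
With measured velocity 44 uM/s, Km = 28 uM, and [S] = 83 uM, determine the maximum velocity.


Vmax = v * (Km + [S]) / [S]
Vmax = 44 * (28 + 83) / 83
Vmax = 58.8434 uM/s

58.8434 uM/s


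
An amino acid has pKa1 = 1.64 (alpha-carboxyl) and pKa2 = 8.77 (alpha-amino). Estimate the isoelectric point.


pI = (pKa1 + pKa2) / 2
pI = (1.64 + 8.77) / 2
pI = 5.205

5.205


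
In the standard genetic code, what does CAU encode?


Standard genetic code lookup.
Codon CAU -> His

His


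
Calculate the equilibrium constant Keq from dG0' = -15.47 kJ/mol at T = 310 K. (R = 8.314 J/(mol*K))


Keq = exp(-dG0 * 1000 / (R * T))
Keq = exp(-(-15.47) * 1000 / (8.314 * 310))
Keq = 404.3628

404.3628


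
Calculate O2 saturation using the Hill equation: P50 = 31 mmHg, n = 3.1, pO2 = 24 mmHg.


Y = pO2^n / (P50^n + pO2^n)
Y = 24^3.1 / (31^3.1 + 24^3.1)
Y = 31.14%

31.14%


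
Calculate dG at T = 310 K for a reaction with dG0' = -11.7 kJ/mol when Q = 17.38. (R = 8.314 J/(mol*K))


dG = dG0' + RT * ln(Q) / 1000
dG = -11.7 + 8.314 * 310 * ln(17.38) / 1000
dG = -4.3409 kJ/mol

-4.3409 kJ/mol


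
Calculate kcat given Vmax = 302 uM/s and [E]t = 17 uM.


kcat = Vmax / [E]t
kcat = 302 / 17
kcat = 17.7647 s^-1

17.7647 s^-1


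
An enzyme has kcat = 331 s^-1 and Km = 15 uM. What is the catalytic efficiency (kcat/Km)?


Catalytic efficiency = kcat / Km
= 331 / 15
= 22.0667 uM^-1*s^-1

22.0667 uM^-1*s^-1


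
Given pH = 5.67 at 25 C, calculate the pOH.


pOH = 14 - pH
pOH = 14 - 5.67
pOH = 8.33

8.33


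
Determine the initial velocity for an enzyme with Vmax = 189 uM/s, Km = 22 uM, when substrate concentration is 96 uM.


v = Vmax * [S] / (Km + [S])
v = 189 * 96 / (22 + 96)
v = 153.7627 uM/s

153.7627 uM/s


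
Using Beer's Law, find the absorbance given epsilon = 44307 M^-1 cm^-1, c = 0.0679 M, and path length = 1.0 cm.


A = epsilon * c * l
A = 44307 * 0.0679 * 1.0
A = 3008.4453

3008.4453


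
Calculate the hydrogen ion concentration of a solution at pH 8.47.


[H+] = 10^(-pH)
[H+] = 10^(-8.47)
[H+] = 3.388e-09 M

3.388e-09 M


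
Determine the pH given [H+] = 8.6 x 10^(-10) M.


pH = -log10([H+])
pH = -log10(8.6 x 10^(-10))
pH = 9.0655

9.0655


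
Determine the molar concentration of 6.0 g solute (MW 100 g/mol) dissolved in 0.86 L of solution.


C = (mass / MW) / volume
C = (6.0 / 100) / 0.86
C = 0.0698 M

0.0698 M


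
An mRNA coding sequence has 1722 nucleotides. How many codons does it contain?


codons = nucleotides / 3
codons = 1722 / 3 = 574

574


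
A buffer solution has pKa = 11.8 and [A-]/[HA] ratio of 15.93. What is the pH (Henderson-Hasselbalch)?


pH = pKa + log10([A-]/[HA])
pH = 11.8 + log10(15.93)
pH = 13.0022

13.0022


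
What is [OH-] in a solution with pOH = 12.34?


[OH-] = 10^(-pOH)
[OH-] = 10^(-12.34)
[OH-] = 4.571e-13 M

4.571e-13 M


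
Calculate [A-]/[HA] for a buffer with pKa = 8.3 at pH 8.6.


[A-]/[HA] = 10^(pH - pKa)
= 10^(8.6 - 8.3)
= 1.9953

1.9953


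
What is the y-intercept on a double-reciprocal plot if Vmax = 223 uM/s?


y-intercept = 1/Vmax
= 1/223
= 0.0045 s/uM

0.0045 s/uM


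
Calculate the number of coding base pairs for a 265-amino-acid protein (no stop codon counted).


Each amino acid = 1 codon = 3 bp
bp = 265 * 3 = 795 bp

795 bp


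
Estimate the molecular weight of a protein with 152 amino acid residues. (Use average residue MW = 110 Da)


MW = n_residues * 110 Da
MW = 152 * 110
MW = 16720 Da

16720 Da


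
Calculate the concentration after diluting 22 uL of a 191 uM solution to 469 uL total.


C2 = C1 * V1 / V2
C2 = 191 * 22 / 469
C2 = 8.9595 uM

8.9595 uM


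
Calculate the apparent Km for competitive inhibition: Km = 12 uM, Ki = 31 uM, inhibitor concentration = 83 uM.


Km_app = Km * (1 + [I]/Ki)
Km_app = 12 * (1 + 83/31)
Km_app = 44.129 uM

44.129 uM


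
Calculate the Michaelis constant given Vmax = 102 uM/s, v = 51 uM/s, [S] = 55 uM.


Km = [S] * (Vmax - v) / v
Km = 55 * (102 - 51) / 51
Km = 55.0 uM

55.0 uM


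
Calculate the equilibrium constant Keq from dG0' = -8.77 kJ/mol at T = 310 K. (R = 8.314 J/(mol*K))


Keq = exp(-dG0 * 1000 / (R * T))
Keq = exp(-(-8.77) * 1000 / (8.314 * 310))
Keq = 30.0461

30.0461


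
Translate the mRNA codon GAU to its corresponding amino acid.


Standard genetic code lookup.
Codon GAU -> Asp

Asp


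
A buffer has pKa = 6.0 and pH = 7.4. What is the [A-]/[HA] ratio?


[A-]/[HA] = 10^(pH - pKa)
= 10^(7.4 - 6.0)
= 25.1189

25.1189


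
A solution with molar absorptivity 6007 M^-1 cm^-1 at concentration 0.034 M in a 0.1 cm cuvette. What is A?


A = epsilon * c * l
A = 6007 * 0.034 * 0.1
A = 20.4238

20.4238


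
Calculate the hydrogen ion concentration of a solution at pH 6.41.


[H+] = 10^(-pH)
[H+] = 10^(-6.41)
[H+] = 3.890e-07 M

3.890e-07 M


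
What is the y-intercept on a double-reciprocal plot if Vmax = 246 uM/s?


y-intercept = 1/Vmax
= 1/246
= 0.0041 s/uM

0.0041 s/uM


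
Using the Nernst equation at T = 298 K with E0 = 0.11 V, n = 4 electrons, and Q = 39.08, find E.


E = E0 - (RT/nF) * ln(Q)
E = 0.11 - (8.314 * 298 / (4 * 96485)) * ln(39.08)
E = 0.0865 V

0.0865 V


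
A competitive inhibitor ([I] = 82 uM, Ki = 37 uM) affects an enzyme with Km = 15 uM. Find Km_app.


Km_app = Km * (1 + [I]/Ki)
Km_app = 15 * (1 + 82/37)
Km_app = 48.2432 uM

48.2432 uM


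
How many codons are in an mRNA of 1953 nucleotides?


codons = nucleotides / 3
codons = 1953 / 3 = 651

651


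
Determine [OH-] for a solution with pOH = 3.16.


[OH-] = 10^(-pOH)
[OH-] = 10^(-3.16)
[OH-] = 6.918e-04 M

6.918e-04 M


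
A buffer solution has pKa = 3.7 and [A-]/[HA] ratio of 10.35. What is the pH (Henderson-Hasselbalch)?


pH = pKa + log10([A-]/[HA])
pH = 3.7 + log10(10.35)
pH = 4.7149

4.7149


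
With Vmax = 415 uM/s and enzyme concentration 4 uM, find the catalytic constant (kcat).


kcat = Vmax / [E]t
kcat = 415 / 4
kcat = 103.75 s^-1

103.75 s^-1


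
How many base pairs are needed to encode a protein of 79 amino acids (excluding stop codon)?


Each amino acid = 1 codon = 3 bp
bp = 79 * 3 = 237 bp

237 bp


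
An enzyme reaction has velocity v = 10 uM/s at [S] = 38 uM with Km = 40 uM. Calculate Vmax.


Vmax = v * (Km + [S]) / [S]
Vmax = 10 * (40 + 38) / 38
Vmax = 20.5263 uM/s

20.5263 uM/s


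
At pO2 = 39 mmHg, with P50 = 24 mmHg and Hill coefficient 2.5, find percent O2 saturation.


Y = pO2^n / (P50^n + pO2^n)
Y = 39^2.5 / (24^2.5 + 39^2.5)
Y = 77.1%

77.1%


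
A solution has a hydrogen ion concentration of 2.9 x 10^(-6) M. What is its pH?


pH = -log10([H+])
pH = -log10(2.9 x 10^(-6))
pH = 5.5376

5.5376


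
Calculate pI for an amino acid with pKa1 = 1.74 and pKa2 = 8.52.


pI = (pKa1 + pKa2) / 2
pI = (1.74 + 8.52) / 2
pI = 5.13

5.13


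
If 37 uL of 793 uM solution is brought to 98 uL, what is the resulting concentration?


C2 = C1 * V1 / V2
C2 = 793 * 37 / 98
C2 = 299.398 uM

299.398 uM


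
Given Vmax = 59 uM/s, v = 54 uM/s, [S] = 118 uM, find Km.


Km = [S] * (Vmax - v) / v
Km = 118 * (59 - 54) / 54
Km = 10.9259 uM

10.9259 uM


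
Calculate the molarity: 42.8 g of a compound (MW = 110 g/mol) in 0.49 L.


C = (mass / MW) / volume
C = (42.8 / 110) / 0.49
C = 0.7941 M

0.7941 M


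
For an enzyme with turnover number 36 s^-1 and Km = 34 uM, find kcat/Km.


Catalytic efficiency = kcat / Km
= 36 / 34
= 1.0588 uM^-1*s^-1

1.0588 uM^-1*s^-1


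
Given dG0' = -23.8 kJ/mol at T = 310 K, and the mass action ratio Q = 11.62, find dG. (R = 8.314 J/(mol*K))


dG = dG0' + RT * ln(Q) / 1000
dG = -23.8 + 8.314 * 310 * ln(11.62) / 1000
dG = -17.4785 kJ/mol

-17.4785 kJ/mol


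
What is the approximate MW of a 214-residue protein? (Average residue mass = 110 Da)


MW = n_residues * 110 Da
MW = 214 * 110
MW = 23540 Da

23540 Da


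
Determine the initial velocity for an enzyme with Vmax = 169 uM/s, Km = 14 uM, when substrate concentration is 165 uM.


v = Vmax * [S] / (Km + [S])
v = 169 * 165 / (14 + 165)
v = 155.7821 uM/s

155.7821 uM/s


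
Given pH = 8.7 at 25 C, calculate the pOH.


pOH = 14 - pH
pOH = 14 - 8.7
pOH = 5.3

5.3


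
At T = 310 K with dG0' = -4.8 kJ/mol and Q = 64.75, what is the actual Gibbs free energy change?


dG = dG0' + RT * ln(Q) / 1000
dG = -4.8 + 8.314 * 310 * ln(64.75) / 1000
dG = 5.9489 kJ/mol

5.9489 kJ/mol


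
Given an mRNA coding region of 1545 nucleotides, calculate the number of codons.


codons = nucleotides / 3
codons = 1545 / 3 = 515

515


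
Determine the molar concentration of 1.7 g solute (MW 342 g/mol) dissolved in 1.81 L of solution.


C = (mass / MW) / volume
C = (1.7 / 342) / 1.81
C = 0.0027 M

0.0027 M


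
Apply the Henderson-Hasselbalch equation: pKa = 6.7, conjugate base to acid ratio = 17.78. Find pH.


pH = pKa + log10([A-]/[HA])
pH = 6.7 + log10(17.78)
pH = 7.9499

7.9499


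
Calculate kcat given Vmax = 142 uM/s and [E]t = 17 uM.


kcat = Vmax / [E]t
kcat = 142 / 17
kcat = 8.3529 s^-1

8.3529 s^-1


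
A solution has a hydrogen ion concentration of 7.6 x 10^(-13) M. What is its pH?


pH = -log10([H+])
pH = -log10(7.6 x 10^(-13))
pH = 12.1192

12.1192


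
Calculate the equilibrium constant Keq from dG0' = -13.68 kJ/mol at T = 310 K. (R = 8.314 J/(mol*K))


Keq = exp(-dG0 * 1000 / (R * T))
Keq = exp(-(-13.68) * 1000 / (8.314 * 310))
Keq = 201.9051

201.9051


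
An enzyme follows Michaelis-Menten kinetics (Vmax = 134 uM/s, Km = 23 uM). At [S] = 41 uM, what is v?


v = Vmax * [S] / (Km + [S])
v = 134 * 41 / (23 + 41)
v = 85.8438 uM/s

85.8438 uM/s


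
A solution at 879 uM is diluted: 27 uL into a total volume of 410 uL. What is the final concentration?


C2 = C1 * V1 / V2
C2 = 879 * 27 / 410
C2 = 57.8854 uM

57.8854 uM


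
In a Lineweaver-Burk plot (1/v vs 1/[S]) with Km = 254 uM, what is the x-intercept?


x-intercept = -1/Km
= -1/254
= -0.0039 1/uM

-0.0039 1/uM


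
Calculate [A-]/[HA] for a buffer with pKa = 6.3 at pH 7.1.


[A-]/[HA] = 10^(pH - pKa)
= 10^(7.1 - 6.3)
= 6.3096

6.3096


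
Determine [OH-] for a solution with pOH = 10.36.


[OH-] = 10^(-pOH)
[OH-] = 10^(-10.36)
[OH-] = 4.365e-11 M

4.365e-11 M


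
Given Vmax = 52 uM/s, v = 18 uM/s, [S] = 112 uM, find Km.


Km = [S] * (Vmax - v) / v
Km = 112 * (52 - 18) / 18
Km = 211.5556 uM

211.5556 uM


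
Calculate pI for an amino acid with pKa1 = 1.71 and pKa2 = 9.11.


pI = (pKa1 + pKa2) / 2
pI = (1.71 + 9.11) / 2
pI = 5.41

5.41


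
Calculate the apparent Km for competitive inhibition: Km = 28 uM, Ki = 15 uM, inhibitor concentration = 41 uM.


Km_app = Km * (1 + [I]/Ki)
Km_app = 28 * (1 + 41/15)
Km_app = 104.5333 uM

104.5333 uM


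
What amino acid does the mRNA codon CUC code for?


Standard genetic code lookup.
Codon CUC -> Leu

Leu


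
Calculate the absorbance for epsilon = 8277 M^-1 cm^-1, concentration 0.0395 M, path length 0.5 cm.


A = epsilon * c * l
A = 8277 * 0.0395 * 0.5
A = 163.4708

163.4708


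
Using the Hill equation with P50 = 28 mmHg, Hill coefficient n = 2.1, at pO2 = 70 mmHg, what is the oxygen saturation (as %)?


Y = pO2^n / (P50^n + pO2^n)
Y = 70^2.1 / (28^2.1 + 70^2.1)
Y = 87.26%

87.26%


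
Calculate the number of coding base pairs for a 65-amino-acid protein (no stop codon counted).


Each amino acid = 1 codon = 3 bp
bp = 65 * 3 = 195 bp

195 bp


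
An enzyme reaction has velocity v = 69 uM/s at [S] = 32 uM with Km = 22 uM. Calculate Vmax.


Vmax = v * (Km + [S]) / [S]
Vmax = 69 * (22 + 32) / 32
Vmax = 116.4375 uM/s

116.4375 uM/s


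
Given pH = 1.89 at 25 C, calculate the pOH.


pOH = 14 - pH
pOH = 14 - 1.89
pOH = 12.11

12.11


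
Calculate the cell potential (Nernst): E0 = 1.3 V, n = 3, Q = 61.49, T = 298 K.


E = E0 - (RT/nF) * ln(Q)
E = 1.3 - (8.314 * 298 / (3 * 96485)) * ln(61.49)
E = 1.2647 V

1.2647 V


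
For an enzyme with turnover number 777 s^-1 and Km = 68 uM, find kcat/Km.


Catalytic efficiency = kcat / Km
= 777 / 68
= 11.4265 uM^-1*s^-1

11.4265 uM^-1*s^-1


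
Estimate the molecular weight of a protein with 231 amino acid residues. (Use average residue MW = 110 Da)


MW = n_residues * 110 Da
MW = 231 * 110
MW = 25410 Da

25410 Da


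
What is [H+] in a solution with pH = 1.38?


[H+] = 10^(-pH)
[H+] = 10^(-1.38)
[H+] = 0.0417 M

0.0417 M


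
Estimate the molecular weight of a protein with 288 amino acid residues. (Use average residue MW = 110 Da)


MW = n_residues * 110 Da
MW = 288 * 110
MW = 31680 Da

31680 Da


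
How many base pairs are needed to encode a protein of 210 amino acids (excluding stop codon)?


Each amino acid = 1 codon = 3 bp
bp = 210 * 3 = 630 bp

630 bp


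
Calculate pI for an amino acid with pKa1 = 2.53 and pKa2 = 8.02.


pI = (pKa1 + pKa2) / 2
pI = (2.53 + 8.02) / 2
pI = 5.275

5.275


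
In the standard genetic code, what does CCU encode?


Standard genetic code lookup.
Codon CCU -> Pro

Pro


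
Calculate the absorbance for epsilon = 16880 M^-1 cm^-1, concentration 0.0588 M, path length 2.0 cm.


A = epsilon * c * l
A = 16880 * 0.0588 * 2.0
A = 1985.088

1985.088


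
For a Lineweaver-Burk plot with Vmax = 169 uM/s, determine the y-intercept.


y-intercept = 1/Vmax
= 1/169
= 0.0059 s/uM

0.0059 s/uM


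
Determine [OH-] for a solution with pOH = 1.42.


[OH-] = 10^(-pOH)
[OH-] = 10^(-1.42)
[OH-] = 0.038 M

0.038 M


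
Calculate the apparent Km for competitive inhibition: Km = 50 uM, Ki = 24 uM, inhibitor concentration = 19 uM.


Km_app = Km * (1 + [I]/Ki)
Km_app = 50 * (1 + 19/24)
Km_app = 89.5833 uM

89.5833 uM


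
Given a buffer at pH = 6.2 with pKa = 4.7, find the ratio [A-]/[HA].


[A-]/[HA] = 10^(pH - pKa)
= 10^(6.2 - 4.7)
= 31.6228

31.6228


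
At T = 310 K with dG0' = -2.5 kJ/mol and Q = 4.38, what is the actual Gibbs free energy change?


dG = dG0' + RT * ln(Q) / 1000
dG = -2.5 + 8.314 * 310 * ln(4.38) / 1000
dG = 1.3069 kJ/mol

1.3069 kJ/mol


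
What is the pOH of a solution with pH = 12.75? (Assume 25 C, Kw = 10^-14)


pOH = 14 - pH
pOH = 14 - 12.75
pOH = 1.25

1.25


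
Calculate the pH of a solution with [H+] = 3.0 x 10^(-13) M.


pH = -log10([H+])
pH = -log10(3.0 x 10^(-13))
pH = 12.5229

12.5229


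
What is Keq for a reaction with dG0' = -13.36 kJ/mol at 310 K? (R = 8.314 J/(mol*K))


Keq = exp(-dG0 * 1000 / (R * T))
Keq = exp(-(-13.36) * 1000 / (8.314 * 310))
Keq = 178.3306

178.3306


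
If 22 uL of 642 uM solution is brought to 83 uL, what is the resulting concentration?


C2 = C1 * V1 / V2
C2 = 642 * 22 / 83
C2 = 170.1687 uM

170.1687 uM


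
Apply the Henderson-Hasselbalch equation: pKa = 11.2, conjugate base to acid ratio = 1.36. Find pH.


pH = pKa + log10([A-]/[HA])
pH = 11.2 + log10(1.36)
pH = 11.3335

11.3335


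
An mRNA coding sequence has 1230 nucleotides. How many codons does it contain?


codons = nucleotides / 3
codons = 1230 / 3 = 410

410


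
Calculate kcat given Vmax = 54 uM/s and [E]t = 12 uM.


kcat = Vmax / [E]t
kcat = 54 / 12
kcat = 4.5 s^-1

4.5 s^-1


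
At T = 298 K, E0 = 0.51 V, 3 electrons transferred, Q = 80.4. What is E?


E = E0 - (RT/nF) * ln(Q)
E = 0.51 - (8.314 * 298 / (3 * 96485)) * ln(80.4)
E = 0.4724 V

0.4724 V


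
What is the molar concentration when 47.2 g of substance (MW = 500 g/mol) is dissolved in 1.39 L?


C = (mass / MW) / volume
C = (47.2 / 500) / 1.39
C = 0.0679 M

0.0679 M


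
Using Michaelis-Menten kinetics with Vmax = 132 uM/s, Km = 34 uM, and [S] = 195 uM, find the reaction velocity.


v = Vmax * [S] / (Km + [S])
v = 132 * 195 / (34 + 195)
v = 112.4017 uM/s

112.4017 uM/s


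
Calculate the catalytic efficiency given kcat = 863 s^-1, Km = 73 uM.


Catalytic efficiency = kcat / Km
= 863 / 73
= 11.8219 uM^-1*s^-1

11.8219 uM^-1*s^-1


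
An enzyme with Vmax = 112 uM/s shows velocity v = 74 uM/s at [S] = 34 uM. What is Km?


Km = [S] * (Vmax - v) / v
Km = 34 * (112 - 74) / 74
Km = 17.4595 uM

17.4595 uM


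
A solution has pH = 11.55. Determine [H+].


[H+] = 10^(-pH)
[H+] = 10^(-11.55)
[H+] = 2.818e-12 M

2.818e-12 M


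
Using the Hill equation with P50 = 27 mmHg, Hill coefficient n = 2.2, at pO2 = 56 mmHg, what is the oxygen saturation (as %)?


Y = pO2^n / (P50^n + pO2^n)
Y = 56^2.2 / (27^2.2 + 56^2.2)
Y = 83.27%

83.27%


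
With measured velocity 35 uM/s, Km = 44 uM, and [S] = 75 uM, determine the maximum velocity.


Vmax = v * (Km + [S]) / [S]
Vmax = 35 * (44 + 75) / 75
Vmax = 55.5333 uM/s

55.5333 uM/s


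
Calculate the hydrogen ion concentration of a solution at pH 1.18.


[H+] = 10^(-pH)
[H+] = 10^(-1.18)
[H+] = 0.0661 M

0.0661 M


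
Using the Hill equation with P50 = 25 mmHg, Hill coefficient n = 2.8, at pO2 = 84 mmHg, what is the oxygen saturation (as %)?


Y = pO2^n / (P50^n + pO2^n)
Y = 84^2.8 / (25^2.8 + 84^2.8)
Y = 96.75%

96.75%


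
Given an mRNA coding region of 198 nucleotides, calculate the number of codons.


codons = nucleotides / 3
codons = 198 / 3 = 66

66


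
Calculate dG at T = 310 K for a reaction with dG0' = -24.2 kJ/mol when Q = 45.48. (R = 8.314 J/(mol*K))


dG = dG0' + RT * ln(Q) / 1000
dG = -24.2 + 8.314 * 310 * ln(45.48) / 1000
dG = -14.3616 kJ/mol

-14.3616 kJ/mol


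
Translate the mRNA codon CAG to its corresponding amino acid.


Standard genetic code lookup.
Codon CAG -> Gln

Gln


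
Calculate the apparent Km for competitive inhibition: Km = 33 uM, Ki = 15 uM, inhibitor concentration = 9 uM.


Km_app = Km * (1 + [I]/Ki)
Km_app = 33 * (1 + 9/15)
Km_app = 52.8 uM

52.8 uM


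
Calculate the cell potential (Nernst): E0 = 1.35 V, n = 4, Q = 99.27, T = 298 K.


E = E0 - (RT/nF) * ln(Q)
E = 1.35 - (8.314 * 298 / (4 * 96485)) * ln(99.27)
E = 1.3205 V

1.3205 V


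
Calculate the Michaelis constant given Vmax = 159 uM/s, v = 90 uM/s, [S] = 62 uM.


Km = [S] * (Vmax - v) / v
Km = 62 * (159 - 90) / 90
Km = 47.5333 uM

47.5333 uM


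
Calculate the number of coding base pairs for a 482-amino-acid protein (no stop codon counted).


Each amino acid = 1 codon = 3 bp
bp = 482 * 3 = 1446 bp

1446 bp


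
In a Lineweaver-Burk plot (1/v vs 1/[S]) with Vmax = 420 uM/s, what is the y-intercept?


y-intercept = 1/Vmax
= 1/420
= 0.0024 s/uM

0.0024 s/uM


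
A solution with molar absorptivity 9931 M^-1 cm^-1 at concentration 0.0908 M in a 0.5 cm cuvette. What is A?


A = epsilon * c * l
A = 9931 * 0.0908 * 0.5
A = 450.8674

450.8674


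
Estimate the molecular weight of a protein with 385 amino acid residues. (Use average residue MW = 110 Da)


MW = n_residues * 110 Da
MW = 385 * 110
MW = 42350 Da

42350 Da


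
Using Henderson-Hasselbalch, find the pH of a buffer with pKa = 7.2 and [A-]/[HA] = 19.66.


pH = pKa + log10([A-]/[HA])
pH = 7.2 + log10(19.66)
pH = 8.4936

8.4936


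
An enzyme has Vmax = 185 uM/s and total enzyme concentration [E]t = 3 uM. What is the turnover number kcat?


kcat = Vmax / [E]t
kcat = 185 / 3
kcat = 61.6667 s^-1

61.6667 s^-1


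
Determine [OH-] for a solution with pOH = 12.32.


[OH-] = 10^(-pOH)
[OH-] = 10^(-12.32)
[OH-] = 4.786e-13 M

4.786e-13 M


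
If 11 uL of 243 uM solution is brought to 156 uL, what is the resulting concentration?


C2 = C1 * V1 / V2
C2 = 243 * 11 / 156
C2 = 17.1346 uM

17.1346 uM


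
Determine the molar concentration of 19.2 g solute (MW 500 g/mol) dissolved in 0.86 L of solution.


C = (mass / MW) / volume
C = (19.2 / 500) / 0.86
C = 0.0447 M

0.0447 M


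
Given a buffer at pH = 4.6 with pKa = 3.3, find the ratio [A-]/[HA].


[A-]/[HA] = 10^(pH - pKa)
= 10^(4.6 - 3.3)
= 19.9526

19.9526


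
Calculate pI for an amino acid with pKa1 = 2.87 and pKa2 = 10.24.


pI = (pKa1 + pKa2) / 2
pI = (2.87 + 10.24) / 2
pI = 6.555

6.555


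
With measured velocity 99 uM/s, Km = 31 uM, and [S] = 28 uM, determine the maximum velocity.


Vmax = v * (Km + [S]) / [S]
Vmax = 99 * (31 + 28) / 28
Vmax = 208.6071 uM/s

208.6071 uM/s


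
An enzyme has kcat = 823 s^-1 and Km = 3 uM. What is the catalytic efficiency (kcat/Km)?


Catalytic efficiency = kcat / Km
= 823 / 3
= 274.3333 uM^-1*s^-1

274.3333 uM^-1*s^-1


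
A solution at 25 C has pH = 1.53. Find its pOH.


pOH = 14 - pH
pOH = 14 - 1.53
pOH = 12.47

12.47


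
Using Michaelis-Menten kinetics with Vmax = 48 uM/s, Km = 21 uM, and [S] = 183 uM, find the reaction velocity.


v = Vmax * [S] / (Km + [S])
v = 48 * 183 / (21 + 183)
v = 43.0588 uM/s

43.0588 uM/s


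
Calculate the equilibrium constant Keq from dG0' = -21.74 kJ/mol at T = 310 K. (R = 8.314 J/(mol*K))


Keq = exp(-dG0 * 1000 / (R * T))
Keq = exp(-(-21.74) * 1000 / (8.314 * 310))
Keq = 4605.715

4605.715


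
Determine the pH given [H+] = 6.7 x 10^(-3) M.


pH = -log10([H+])
pH = -log10(6.7 x 10^(-3))
pH = 2.1739

2.1739


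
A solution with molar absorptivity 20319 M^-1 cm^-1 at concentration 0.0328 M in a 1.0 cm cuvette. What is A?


A = epsilon * c * l
A = 20319 * 0.0328 * 1.0
A = 666.4632

666.4632


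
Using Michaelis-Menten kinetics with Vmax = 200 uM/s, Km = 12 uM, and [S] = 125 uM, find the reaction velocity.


v = Vmax * [S] / (Km + [S])
v = 200 * 125 / (12 + 125)
v = 182.4818 uM/s

182.4818 uM/s
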